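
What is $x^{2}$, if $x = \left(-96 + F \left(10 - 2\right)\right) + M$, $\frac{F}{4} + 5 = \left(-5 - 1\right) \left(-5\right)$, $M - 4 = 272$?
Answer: $960400$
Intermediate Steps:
$M = 276$ ($M = 4 + 272 = 276$)
$F = 100$ ($F = -20 + 4 \left(-5 - 1\right) \left(-5\right) = -20 + 4 \left(\left(-6\right) \left(-5\right)\right) = -20 + 4 \cdot 30 = -20 + 120 = 100$)
$x = 980$ ($x = \left(-96 + 100 \left(10 - 2\right)\right) + 276 = \left(-96 + 100 \cdot 8\right) + 276 = \left(-96 + 800\right) + 276 = 704 + 276 = 980$)
$x^{2} = 980^{2} = 960400$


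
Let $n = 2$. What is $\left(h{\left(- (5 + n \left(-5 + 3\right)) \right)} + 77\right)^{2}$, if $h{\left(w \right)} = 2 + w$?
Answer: $6084$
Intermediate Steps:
$\left(h{\left(- (5 + n \left(-5 + 3\right)) \right)} + 77\right)^{2} = \left(\left(2 - \left(5 + 2 \left(-5 + 3\right)\right)\right) + 77\right)^{2} = \left(\left(2 - \left(5 + 2 \left(-2\right)\right)\right) + 77\right)^{2} = \left(\left(2 - \left(5 - 4\right)\right) + 77\right)^{2} = \left(\left(2 - 1\right) + 77\right)^{2} = \left(1 + 77\right)^{2} = 78^{2} = 6084$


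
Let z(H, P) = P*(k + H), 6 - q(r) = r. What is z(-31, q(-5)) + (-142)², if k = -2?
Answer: 19801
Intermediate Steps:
q(r) = 6 - r
z(H, P) = P*(-2 + H)
z(-31, q(-5)) + (-142)² = (6 - 1*(-5))*(-2 - 31) + (-142)² = (6 + 5)*(-33) + 20164 = 11*(-33) + 20164 = -363 + 20164 = 19801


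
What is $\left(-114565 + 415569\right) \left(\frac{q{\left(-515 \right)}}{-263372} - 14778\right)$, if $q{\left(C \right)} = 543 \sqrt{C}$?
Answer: $-4448237112 - \frac{40861293 i \sqrt{515}}{65843} \approx -4.4482 \cdot 10^{9} - 14083.0 i$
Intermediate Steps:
$\left(-114565 + 415569\right) \left(\frac{q{\left(-515 \right)}}{-263372} - 14778\right) = \left(-114565 + 415569\right) \left(\frac{543 \sqrt{-515}}{-263372} - 14778\right) = 301004 \left(543 i \sqrt{515} \left(- \frac{1}{263372}\right) - 14778\right) = 301004 \left(- \frac{543 i \sqrt{515}}{263372} - 14778\right) = 301004 \left(-14778 - \frac{543 i \sqrt{515}}{263372}\right) = -4448237112 - \frac{40861293 i \sqrt{515}}{65843}$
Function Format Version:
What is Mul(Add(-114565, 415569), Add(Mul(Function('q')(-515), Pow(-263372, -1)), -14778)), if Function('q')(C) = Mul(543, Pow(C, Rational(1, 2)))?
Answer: Add(-4448237112, Mul(Rational(-40861293, 65843), I, Pow(515, Rational(1, 2)))) ≈ Add(-4.4482e+9, Mul(-14083., I))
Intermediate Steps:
Mul(Add(-114565, 415569), Add(Mul(Function('q')(-515), Pow(-263372, -1)), -14778)) = Mul(Add(-114565, 415569), Add(Mul(Mul(543, Pow(-515, Rational(1, 2))), Pow(-263372, -1)), -14778)) = Mul(301004, Add(Mul(Mul(543, Mul(I, Pow(515, Rational(1, 2)))), Rational(-1, 263372)), -14778)) = Mul(301004, Add(Mul(Mul(543, I, Pow(515, Rational(1, 2))), Rational(-1, 263372)), -14778)) = Mul(301004, Add(Mul(Rational(-543, 263372), I, Pow(515, Rational(1, 2))), -14778)) = Mul(301004, Add(-14778, Mul(Rational(-543, 263372), I, Pow(515, Rational(1, 2))))) = Add(-4448237112, Mul(Rational(-40861293, 65843), I, Pow(515, Rational(1, 2))))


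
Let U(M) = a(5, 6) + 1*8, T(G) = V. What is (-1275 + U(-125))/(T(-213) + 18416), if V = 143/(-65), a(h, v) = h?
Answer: -6310/92069 ≈ -0.068536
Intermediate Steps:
V = -11/5 (V = 143*(-1/65) = -11/5 ≈ -2.2000)
T(G) = -11/5
U(M) = 13 (U(M) = 5 + 1*8 = 5 + 8 = 13)
(-1275 + U(-125))/(T(-213) + 18416) = (-1275 + 13)/(-11/5 + 18416) = -1262/92069/5 = -1262*5/92069 = -6310/92069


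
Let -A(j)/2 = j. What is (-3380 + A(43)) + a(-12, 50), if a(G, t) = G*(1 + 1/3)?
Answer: -3482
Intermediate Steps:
A(j) = -2*j
a(G, t) = 4*G/3 (a(G, t) = G*(1 + ⅓) = G*(4/3) = 4*G/3)
(-3380 + A(43)) + a(-12, 50) = (-3380 - 2*43) + (4/3)*(-12) = (-3380 - 86) - 16 = -3466 - 16 = -3482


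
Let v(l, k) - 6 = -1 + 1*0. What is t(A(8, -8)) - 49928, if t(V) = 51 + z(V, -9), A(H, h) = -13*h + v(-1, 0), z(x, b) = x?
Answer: -49768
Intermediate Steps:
v(l, k) = 5 (v(l, k) = 6 + (-1 + 1*0) = 6 + (-1 + 0) = 6 - 1 = 5)
A(H, h) = 5 - 13*h (A(H, h) = -13*h + 5 = 5 - 13*h)
t(V) = 51 + V
t(A(8, -8)) - 49928 = (51 + (5 - 13*(-8))) - 49928 = (51 + (5 + 104)) - 49928 = (51 + 109) - 49928 = 160 - 49928 = -49768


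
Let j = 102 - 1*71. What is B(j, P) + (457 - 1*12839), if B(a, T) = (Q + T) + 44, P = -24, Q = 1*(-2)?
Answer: -12364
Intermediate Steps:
Q = -2
j = 31 (j = 102 - 71 = 31)
B(a, T) = 42 + T (B(a, T) = (-2 + T) + 44 = 42 + T)
B(j, P) + (457 - 1*12839) = (42 - 24) + (457 - 1*12839) = 18 + (457 - 12839) = 18 - 12382 = -12364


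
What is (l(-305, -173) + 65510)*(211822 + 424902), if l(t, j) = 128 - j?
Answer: 41903443164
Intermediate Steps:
(l(-305, -173) + 65510)*(211822 + 424902) = ((128 - 1*(-173)) + 65510)*(211822 + 424902) = ((128 + 173) + 65510)*636724 = (301 + 65510)*636724 = 65811*636724 = 41903443164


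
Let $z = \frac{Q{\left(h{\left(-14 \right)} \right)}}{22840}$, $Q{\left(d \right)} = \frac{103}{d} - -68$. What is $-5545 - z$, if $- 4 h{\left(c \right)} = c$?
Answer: $- \frac{443267641}{79940} \approx -5545.0$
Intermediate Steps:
$h{\left(c \right)} = - \frac{c}{4}$
$Q{\left(d \right)} = 68 + \frac{103}{d}$ ($Q{\left(d \right)} = \frac{103}{d} + 68 = 68 + \frac{103}{d}$)
$z = \frac{341}{79940}$ ($z = \frac{68 + \frac{103}{\left(- \frac{1}{4}\right) \left(-14\right)}}{22840} = \left(68 + \frac{103}{\frac{7}{2}}\right) \frac{1}{22840} = \left(68 + 103 \cdot \frac{2}{7}\right) \frac{1}{22840} = \left(68 + \frac{206}{7}\right) \frac{1}{22840} = \frac{682}{7} \cdot \frac{1}{22840} = \frac{341}{79940} \approx 0.0042657$)
$-5545 - z = -5545 - \frac{341}{79940} = - \frac{443267641}{79940}$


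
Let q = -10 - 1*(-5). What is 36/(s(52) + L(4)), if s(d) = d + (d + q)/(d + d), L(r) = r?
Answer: 1248/1957 ≈ 0.63771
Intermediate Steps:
q = -5 (q = -10 + 5 = -5)
s(d) = d + (-5 + d)/(2*d) (s(d) = d + (d - 5)/(d + d) = d + (-5 + d)/((2*d)) = d + (-5 + d)*(1/(2*d)) = d + (-5 + d)/(2*d))
36/(s(52) + L(4)) = 36/((1/2 + 52 - 5/2/52) + 4) = 36/((1/2 + 52 - 5/2*1/52) + 4) = 36/((1/2 + 52 - 5/104) + 4) = 36/(5455/104 + 4) = 36/(5871/104) = 36*(104/5871) = 1248/1957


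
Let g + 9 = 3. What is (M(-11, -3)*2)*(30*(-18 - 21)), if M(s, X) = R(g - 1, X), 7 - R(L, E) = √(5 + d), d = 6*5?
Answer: -16380 + 2340*√35 ≈ -2536.4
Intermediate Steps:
g = -6 (g = -9 + 3 = -6)
d = 30
R(L, E) = 7 - √35 (R(L, E) = 7 - √(5 + 30) = 7 - √35)
M(s, X) = 7 - √35
(M(-11, -3)*2)*(30*(-18 - 21)) = ((7 - √35)*2)*(30*(-18 - 21)) = (14 - 2*√35)*(30*(-39)) = (14 - 2*√35)*(-1170) = -16380 + 2340*√35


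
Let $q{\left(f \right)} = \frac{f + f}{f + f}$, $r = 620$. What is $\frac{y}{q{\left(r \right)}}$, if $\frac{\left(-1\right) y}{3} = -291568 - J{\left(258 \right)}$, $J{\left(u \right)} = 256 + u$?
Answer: $876246$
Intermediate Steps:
$q{\left(f \right)} = 1$ ($q{\left(f \right)} = \frac{2 f}{2 f} = 2 f \frac{1}{2 f} = 1$)
$y = 876246$ ($y = - 3 \left(-291568 - \left(256 + 258\right)\right) = - 3 \left(-291568 - 514\right) = \left(-3\right) \left(-292082\right) = 876246$)
$\frac{y}{q{\left(r \right)}} = \frac{876246}{1} = 876246 \cdot 1 = 876246$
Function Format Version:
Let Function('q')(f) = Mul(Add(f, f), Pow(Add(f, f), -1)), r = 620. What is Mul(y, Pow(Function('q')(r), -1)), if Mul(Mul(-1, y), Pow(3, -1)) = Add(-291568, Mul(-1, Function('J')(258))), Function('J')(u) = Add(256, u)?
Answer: 876246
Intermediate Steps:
Function('q')(f) = 1 (Function('q')(f) = Mul(Mul(2, f), Pow(Mul(2, f), -1)) = Mul(Mul(2, f), Mul(Rational(1, 2), Pow(f, -1))) = 1)
y = 876246 (y = Mul(-3, Add(-291568, Mul(-1, Add(256, 258)))) = Mul(-3, Add(-291568, Mul(-1, 514))) = Mul(-3, Add(-291568, -514)) = Mul(-3, -292082) = 876246)
Mul(y, Pow(Function('q')(r), -1)) = Mul(876246, Pow(1, -1)) = Mul(876246, 1) = 876246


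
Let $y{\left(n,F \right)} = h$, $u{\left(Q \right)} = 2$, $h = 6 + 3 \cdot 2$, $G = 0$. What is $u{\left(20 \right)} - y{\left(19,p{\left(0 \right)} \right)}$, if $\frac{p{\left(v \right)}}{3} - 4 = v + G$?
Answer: $-10$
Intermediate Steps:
$h = 12$ ($h = 6 + 6 = 12$)
$p{\left(v \right)} = 12 + 3 v$ ($p{\left(v \right)} = 12 + 3 \left(v + 0\right) = 12 + 3 v$)
$y{\left(n,F \right)} = 12$
$u{\left(20 \right)} - y{\left(19,p{\left(0 \right)} \right)} = 2 - 12 = -10$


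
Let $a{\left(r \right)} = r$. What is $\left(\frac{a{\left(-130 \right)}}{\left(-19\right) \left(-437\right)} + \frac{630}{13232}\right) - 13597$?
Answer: $- \frac{746917459491}{54932648} \approx -13597.0$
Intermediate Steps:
$\left(\frac{a{\left(-130 \right)}}{\left(-19\right) \left(-437\right)} + \frac{630}{13232}\right) - 13597 = \left(- \frac{130}{\left(-19\right) \left(-437\right)} + \frac{630}{13232}\right) - 13597 = \left(- \frac{130}{8303} + 630 \cdot \frac{1}{13232}\right) - 13597 = \left(\left(-130\right) \frac{1}{8303} + \frac{315}{6616}\right) - 13597 = \left(- \frac{130}{8303} + \frac{315}{6616}\right) - 13597 = \frac{1755365}{54932648} - 13597 = - \frac{746917459491}{54932648}$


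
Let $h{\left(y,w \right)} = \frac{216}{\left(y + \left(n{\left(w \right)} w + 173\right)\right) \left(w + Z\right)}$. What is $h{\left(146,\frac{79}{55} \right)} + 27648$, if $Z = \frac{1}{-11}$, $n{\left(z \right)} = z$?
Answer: $\frac{248387156829}{8983748} \approx 27649.0$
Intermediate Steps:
$Z = - \frac{1}{11} \approx -0.090909$
$h{\left(y,w \right)} = \frac{216}{\left(- \frac{1}{11} + w\right) \left(173 + y + w^{2}\right)}$ ($h{\left(y,w \right)} = \frac{216}{\left(y + \left(w w + 173\right)\right) \left(w - \frac{1}{11}\right)} = \frac{216}{\left(y + \left(w^{2} + 173\right)\right) \left(- \frac{1}{11} + w\right)} = \frac{216}{\left(y + \left(173 + w^{2}\right)\right) \left(- \frac{1}{11} + w\right)} = \frac{216}{\left(173 + y + w^{2}\right) \left(- \frac{1}{11} + w\right)} = \frac{216}{\left(- \frac{1}{11} + w\right) \left(173 + y + w^{2}\right)}$)
$h{\left(146,\frac{79}{55} \right)} + 27648 = \frac{2376}{-173 - 146 - \left(\frac{79}{55}\right)^{2} + 11 \left(\frac{79}{55}\right)^{3} + 1903 \cdot \frac{79}{55} + 11 \cdot \frac{79}{55} \cdot 146} + 27648 = \frac{2376}{-173 - 146 - \frac{6241}{3025} + 11 \cdot \frac{493039}{166375} + \frac{13667}{5} + \frac{11534}{5}} + 27648 = \frac{2376}{-173 - 146 - \frac{6241}{3025} + \frac{493039}{15125} + \frac{13667}{5} + \frac{11534}{5}} + 27648 = \frac{2376}{\frac{71869984}{15125}} + 27648 = 2376 \cdot \frac{15125}{71869984} + 27648 = \frac{4492125}{8983748} + 27648 = \frac{248387156829}{8983748}$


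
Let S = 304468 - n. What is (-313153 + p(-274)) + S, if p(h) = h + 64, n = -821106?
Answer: 812211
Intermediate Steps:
p(h) = 64 + h
S = 1125574 (S = 304468 - 1*(-821106) = 304468 + 821106 = 1125574)
(-313153 + p(-274)) + S = (-313153 + (64 - 274)) + 1125574 = (-313153 - 210) + 1125574 = -313363 + 1125574 = 812211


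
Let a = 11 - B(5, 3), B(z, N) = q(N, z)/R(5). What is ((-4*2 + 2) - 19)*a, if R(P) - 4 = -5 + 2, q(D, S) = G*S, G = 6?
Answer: 475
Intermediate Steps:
q(D, S) = 6*S
R(P) = 1 (R(P) = 4 + (-5 + 2) = 4 - 3 = 1)
B(z, N) = 6*z (B(z, N) = (6*z)/1 = (6*z)*1 = 6*z)
a = -19 (a = 11 - 6*5 = 11 - 1*30 = 11 - 30 = -19)
((-4*2 + 2) - 19)*a = ((-4*2 + 2) - 19)*(-19) = ((-8 + 2) - 19)*(-19) = (-6 - 19)*(-19) = -25*(-19) = 475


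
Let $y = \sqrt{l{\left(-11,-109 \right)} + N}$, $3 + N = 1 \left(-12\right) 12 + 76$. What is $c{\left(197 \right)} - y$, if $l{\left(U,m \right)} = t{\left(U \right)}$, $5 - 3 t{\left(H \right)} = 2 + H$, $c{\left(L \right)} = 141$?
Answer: $141 - \frac{i \sqrt{597}}{3} \approx 141.0 - 8.1445 i$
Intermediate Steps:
$t{\left(H \right)} = 1 - \frac{H}{3}$ ($t{\left(H \right)} = \frac{5}{3} - \frac{2 + H}{3} = \frac{5}{3} - \left(\frac{2}{3} + \frac{H}{3}\right) = 1 - \frac{H}{3}$)
$l{\left(U,m \right)} = 1 - \frac{U}{3}$
$N = -71$ ($N = -3 + \left(1 \left(-12\right) 12 + 76\right) = -3 + \left(\left(-12\right) 12 + 76\right) = -3 + \left(-144 + 76\right) = -3 - 68 = -71$)
$y = \frac{i \sqrt{597}}{3}$ ($y = \sqrt{\left(1 - - \frac{11}{3}\right) - 71} = \sqrt{\left(1 + \frac{11}{3}\right) - 71} = \sqrt{\frac{14}{3} - 71} = \sqrt{- \frac{199}{3}} = \frac{i \sqrt{597}}{3} \approx 8.1445 i$)
$c{\left(197 \right)} - y = 141 - \frac{i \sqrt{597}}{3}$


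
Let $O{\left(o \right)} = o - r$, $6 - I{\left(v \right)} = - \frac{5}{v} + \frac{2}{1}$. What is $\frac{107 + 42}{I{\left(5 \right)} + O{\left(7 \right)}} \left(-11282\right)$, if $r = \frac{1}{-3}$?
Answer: $- \frac{5043054}{37} \approx -1.363 \cdot 10^{5}$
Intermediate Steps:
$r = - \frac{1}{3} \approx -0.33333$
$I{\left(v \right)} = 4 + \frac{5}{v}$ ($I{\left(v \right)} = 6 - \left(- \frac{5}{v} + \frac{2}{1}\right) = 6 - \left(- \frac{5}{v} + 2 \cdot 1\right) = 6 - \left(- \frac{5}{v} + 2\right) = 6 - \left(2 - \frac{5}{v}\right) = 4 + \frac{5}{v}$)
$O{\left(o \right)} = \frac{1}{3} + o$ ($O{\left(o \right)} = o - - \frac{1}{3} = o + \frac{1}{3} = \frac{1}{3} + o$)
$\frac{107 + 42}{I{\left(5 \right)} + O{\left(7 \right)}} \left(-11282\right) = \frac{107 + 42}{\left(4 + \frac{5}{5}\right) + \left(\frac{1}{3} + 7\right)} \left(-11282\right) = \frac{149}{\left(4 + 5 \cdot \frac{1}{5}\right) + \frac{22}{3}} \left(-11282\right) = \frac{149}{\left(4 + 1\right) + \frac{22}{3}} \left(-11282\right) = \frac{149}{5 + \frac{22}{3}} \left(-11282\right) = \frac{149}{\frac{37}{3}} \left(-11282\right) = 149 \cdot \frac{3}{37} \left(-11282\right) = \frac{447}{37} \left(-11282\right) = - \frac{5043054}{37}$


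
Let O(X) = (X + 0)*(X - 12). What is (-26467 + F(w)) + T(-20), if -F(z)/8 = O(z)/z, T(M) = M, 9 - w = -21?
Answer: -26631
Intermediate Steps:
O(X) = X*(-12 + X)
w = 30 (w = 9 - 1*(-21) = 9 + 21 = 30)
F(z) = 96 - 8*z (F(z) = -8*z*(-12 + z)/z = -8*(-12 + z) = 96 - 8*z)
(-26467 + F(w)) + T(-20) = (-26467 + (96 - 8*30)) - 20 = (-26467 + (96 - 240)) - 20 = (-26467 - 144) - 20 = -26611 - 20 = -26631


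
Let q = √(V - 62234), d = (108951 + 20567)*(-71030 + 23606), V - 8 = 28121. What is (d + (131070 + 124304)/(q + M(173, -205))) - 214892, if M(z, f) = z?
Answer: 2*(-3071238262*√34105 + 531324091639*I)/(√34105 - 173*I) ≈ -6.1425e+9 - 736.0*I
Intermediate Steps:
V = 28129 (V = 8 + 28121 = 28129)
d = -6142261632 (d = 129518*(-47424) = -6142261632)
q = I*√34105 (q = √(28129 - 62234) = √(-34105) = I*√34105 ≈ 184.68*I)
(d + (131070 + 124304)/(q + M(173, -205))) - 214892 = (-6142261632 + (131070 + 124304)/(I*√34105 + 173)) - 214892 = (-6142261632 + 255374/(173 + I*√34105)) - 214892 = -6142476524 + 255374/(173 + I*√34105)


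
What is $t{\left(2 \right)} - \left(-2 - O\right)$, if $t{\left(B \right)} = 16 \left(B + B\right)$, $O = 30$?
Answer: $96$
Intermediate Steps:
$t{\left(B \right)} = 32 B$ ($t{\left(B \right)} = 16 \cdot 2 B = 32 B$)
$t{\left(2 \right)} - \left(-2 - O\right) = 32 \cdot 2 - \left(-2 - 30\right) = 64 - \left(-2 - 30\right) = 64 - -32 = 64 + 32 = 96$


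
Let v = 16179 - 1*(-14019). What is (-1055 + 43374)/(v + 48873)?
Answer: 42319/79071 ≈ 0.53520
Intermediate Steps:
v = 30198 (v = 16179 + 14019 = 30198)
(-1055 + 43374)/(v + 48873) = (-1055 + 43374)/(30198 + 48873) = 42319/79071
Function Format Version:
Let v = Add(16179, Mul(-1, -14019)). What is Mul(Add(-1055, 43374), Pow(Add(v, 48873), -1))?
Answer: Rational(42319, 79071) ≈ 0.53520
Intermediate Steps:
v = 30198 (v = Add(16179, 14019) = 30198)
Mul(Add(-1055, 43374), Pow(Add(v, 48873), -1)) = Mul(Add(-1055, 43374), Pow(Add(30198, 48873), -1)) = Mul(42319, Pow(79071, -1)) = Mul(42319, Rational(1, 79071)) = Rational(42319, 79071)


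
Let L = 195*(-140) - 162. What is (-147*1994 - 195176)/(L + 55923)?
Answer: -488294/28461 ≈ -17.157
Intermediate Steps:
L = -27462 (L = -27300 - 162 = -27462)
(-147*1994 - 195176)/(L + 55923) = (-147*1994 - 195176)/(-27462 + 55923) = (-293118 - 195176)/28461 = -488294*1/28461 = -488294/28461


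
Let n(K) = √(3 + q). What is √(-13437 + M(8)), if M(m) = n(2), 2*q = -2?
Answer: √(-13437 + √2) ≈ 115.91*I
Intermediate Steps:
q = -1 (q = (½)*(-2) = -1)
n(K) = √2 (n(K) = √(3 - 1) = √2)
M(m) = √2
√(-13437 + M(8)) = √(-13437 + √2)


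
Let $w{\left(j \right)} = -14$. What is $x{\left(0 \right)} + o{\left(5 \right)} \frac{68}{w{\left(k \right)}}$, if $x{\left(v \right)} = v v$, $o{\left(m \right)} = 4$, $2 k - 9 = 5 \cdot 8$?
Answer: $- \frac{136}{7} \approx -19.429$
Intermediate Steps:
$k = \frac{49}{2}$ ($k = \frac{9}{2} + \frac{5 \cdot 8}{2} = \frac{9}{2} + \frac{1}{2} \cdot 40 = \frac{9}{2} + 20 = \frac{49}{2} \approx 24.5$)
$x{\left(v \right)} = v^{2}$
$x{\left(0 \right)} + o{\left(5 \right)} \frac{68}{w{\left(k \right)}} = 0^{2} + 4 \frac{68}{-14} = 0 + 4 \cdot 68 \left(- \frac{1}{14}\right) = 0 + 4 \left(- \frac{34}{7}\right) = 0 - \frac{136}{7} = - \frac{136}{7}$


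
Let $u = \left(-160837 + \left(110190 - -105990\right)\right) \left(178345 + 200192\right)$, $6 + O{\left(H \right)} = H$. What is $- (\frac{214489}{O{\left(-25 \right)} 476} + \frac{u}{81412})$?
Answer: $- \frac{73318664333}{284942} \approx -2.5731 \cdot 10^{5}$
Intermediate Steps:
$O{\left(H \right)} = -6 + H$
$u = 20949373191$ ($u = \left(-160837 + \left(110190 + 105990\right)\right) 378537 = \left(-160837 + 216180\right) 378537 = 55343 \cdot 378537 = 20949373191$)
$- (\frac{214489}{O{\left(-25 \right)} 476} + \frac{u}{81412}) = - (\frac{214489}{\left(-6 - 25\right) 476} + \frac{20949373191}{81412}) = - (\frac{214489}{\left(-31\right) 476} + 20949373191 \cdot \frac{1}{81412}) = - (\frac{214489}{-14756} + \frac{20949373191}{81412}) = - (214489 \left(- \frac{1}{14756}\right) + \frac{20949373191}{81412}) = - (- \frac{407}{28} + \frac{20949373191}{81412}) = \left(-1\right) \frac{73318664333}{284942} = - \frac{73318664333}{284942}$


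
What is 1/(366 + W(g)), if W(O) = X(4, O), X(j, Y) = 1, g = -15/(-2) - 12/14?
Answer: 1/367 ≈ 0.0027248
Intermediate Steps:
g = 93/14 (g = -15*(-½) - 12*1/14 = 15/2 - 6/7 = 93/14 ≈ 6.6429)
W(O) = 1
1/(366 + W(g)) = 1/(366 + 1) = 1/367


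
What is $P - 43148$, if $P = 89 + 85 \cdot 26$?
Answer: $-40849$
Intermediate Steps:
$P = 2299$ ($P = 89 + 2210 = 2299$)
$P - 43148 = 2299 - 43148 = -40849$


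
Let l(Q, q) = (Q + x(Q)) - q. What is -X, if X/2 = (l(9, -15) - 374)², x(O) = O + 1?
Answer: -231200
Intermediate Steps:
x(O) = 1 + O
l(Q, q) = 1 - q + 2*Q (l(Q, q) = (Q + (1 + Q)) - q = (1 + 2*Q) - q = 1 - q + 2*Q)
X = 231200 (X = 2*((1 - 1*(-15) + 2*9) - 374)² = 2*((1 + 15 + 18) - 374)² = 2*(34 - 374)² = 2*(-340)² = 2*115600 = 231200)
-X = -1*231200 = -231200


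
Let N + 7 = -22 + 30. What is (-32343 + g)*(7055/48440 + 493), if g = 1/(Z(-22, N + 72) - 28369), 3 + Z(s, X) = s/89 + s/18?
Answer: -877959738846289065/55045154878 ≈ -1.5950e+7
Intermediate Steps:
N = 1 (N = -7 + (-22 + 30) = -7 + 8 = 1)
Z(s, X) = -3 + 107*s/1602 (Z(s, X) = -3 + (s/89 + s/18) = -3 + 107*s/1602)
g = -801/22727149 (g = 1/((-3 + (107/1602)*(-22)) - 28369) = 1/((-3 - 1177/801) - 28369) = 1/(-3580/801 - 28369) = 1/(-22727149/801) = -801/22727149 ≈ -3.5244e-5)
(-32343 + g)*(7055/48440 + 493) = (-32343 - 801/22727149)*(7055/48440 + 493) = -735064180908*(7055*(1/48440) + 493)/22727149 = -735064180908*(1411/9688 + 493)/22727149 = -735064180908/22727149*4777595/9688 = -877959738846289065/55045154878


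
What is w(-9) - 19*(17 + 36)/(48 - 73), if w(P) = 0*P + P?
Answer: 782/25 ≈ 31.280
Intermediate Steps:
w(P) = P (w(P) = 0 + P = P)
w(-9) - 19*(17 + 36)/(48 - 73) = -9 - 19*(17 + 36)/(48 - 73) = -9 - 1007/(-25) = -9 - 1007*(-1)/25 = -9 - 19*(-53/25) = -9 + 1007/25 = 782/25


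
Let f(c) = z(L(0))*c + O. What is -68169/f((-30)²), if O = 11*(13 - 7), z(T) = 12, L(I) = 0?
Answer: -22723/3622 ≈ -6.2736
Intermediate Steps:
O = 66 (O = 11*6 = 66)
f(c) = 66 + 12*c (f(c) = 12*c + 66 = 66 + 12*c)
-68169/f((-30)²) = -68169/(66 + 12*(-30)²) = -68169/(66 + 12*900) = -68169/(66 + 10800) = -68169/10866 = -68169*1/10866 = -22723/3622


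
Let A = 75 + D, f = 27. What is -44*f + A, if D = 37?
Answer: -1076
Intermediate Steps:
A = 112 (A = 75 + 37 = 112)
-44*f + A = -44*27 + 112 = -1188 + 112 = -1076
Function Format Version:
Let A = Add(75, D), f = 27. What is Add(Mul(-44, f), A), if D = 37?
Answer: -1076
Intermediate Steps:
A = 112 (A = Add(75, 37) = 112)
Add(Mul(-44, f), A) = Add(Mul(-44, 27), 112) = Add(-1188, 112) = -1076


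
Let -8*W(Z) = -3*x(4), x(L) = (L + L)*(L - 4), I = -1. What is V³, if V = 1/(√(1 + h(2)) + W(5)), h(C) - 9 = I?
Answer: 1/27 ≈ 0.037037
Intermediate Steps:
h(C) = 8 (h(C) = 9 - 1 = 8)
x(L) = 2*L*(-4 + L) (x(L) = (2*L)*(-4 + L) = 2*L*(-4 + L))
W(Z) = 0 (W(Z) = -(-3)*2*4*(-4 + 4)/8 = -(-3)*2*4*0/8 = -(-3)*0/8 = -⅛*0 = 0)
V = ⅓ (V = 1/(√(1 + 8) + 0) = 1/(√9 + 0) = 1/(3 + 0) = 1/3 = ⅓ ≈ 0.33333)
V³ = (⅓)³ = 1/27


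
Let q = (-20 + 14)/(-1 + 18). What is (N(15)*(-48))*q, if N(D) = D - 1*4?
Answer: 3168/17 ≈ 186.35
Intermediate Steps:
N(D) = -4 + D (N(D) = D - 4 = -4 + D)
q = -6/17 ≈ -0.35294
(N(15)*(-48))*q = ((-4 + 15)*(-48))*(-6/17) = (11*(-48))*(-6/17) = -528*(-6/17) = 3168/17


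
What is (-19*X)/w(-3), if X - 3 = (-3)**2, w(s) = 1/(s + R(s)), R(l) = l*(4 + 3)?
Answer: 5472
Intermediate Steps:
R(l) = 7*l (R(l) = l*7 = 7*l)
w(s) = 1/(8*s) (w(s) = 1/(s + 7*s) = 1/(8*s))
X = 12 (X = 3 + (-3)**2 = 3 + 9 = 12)
(-19*X)/w(-3) = (-19*12)/(((1/8)/(-3))) = -228/((1/8)*(-1/3)) = -228/(-1/24) = -228*(-24) = 5472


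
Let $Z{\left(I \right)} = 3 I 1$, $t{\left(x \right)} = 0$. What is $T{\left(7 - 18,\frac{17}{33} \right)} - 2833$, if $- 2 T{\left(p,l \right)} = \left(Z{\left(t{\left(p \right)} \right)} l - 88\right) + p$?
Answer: $- \frac{5567}{2} \approx -2783.5$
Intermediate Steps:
$Z{\left(I \right)} = 3 I$
$T{\left(p,l \right)} = 44 - \frac{p}{2}$ ($T{\left(p,l \right)} = - \frac{\left(3 \cdot 0 l - 88\right) + p}{2} = - \frac{\left(0 l - 88\right) + p}{2} = - \frac{\left(0 - 88\right) + p}{2} = - \frac{-88 + p}{2} = 44 - \frac{p}{2}$)
$T{\left(7 - 18,\frac{17}{33} \right)} - 2833 = \left(44 - \frac{7 - 18}{2}\right) - 2833 = \left(44 - - \frac{11}{2}\right) - 2833 = \left(44 + \frac{11}{2}\right) - 2833 = \frac{99}{2} - 2833 = - \frac{5567}{2}$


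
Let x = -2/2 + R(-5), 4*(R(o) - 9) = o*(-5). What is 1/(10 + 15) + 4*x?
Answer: 1426/25 ≈ 57.040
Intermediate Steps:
R(o) = 9 - 5*o/4 (R(o) = 9 + (o*(-5))/4 = 9 + (-5*o)/4 = 9 - 5*o/4)
x = 57/4 (x = -2/2 + (9 - 5/4*(-5)) = -2*1/2 + (9 + 25/4) = -1 + 61/4 = 57/4 ≈ 14.250)
1/(10 + 15) + 4*x = 1/(10 + 15) + 4*(57/4) = 1/25 + 57 = 1426/25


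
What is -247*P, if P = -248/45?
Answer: 61256/45 ≈ 1361.2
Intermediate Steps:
P = -248/45 (P = -248*1/45 = -248/45 ≈ -5.5111)
-247*P = -247*(-248/45) = 61256/45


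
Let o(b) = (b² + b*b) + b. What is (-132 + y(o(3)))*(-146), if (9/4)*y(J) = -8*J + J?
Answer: 86432/3 ≈ 28811.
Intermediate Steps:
o(b) = b + 2*b² (o(b) = (b² + b²) + b = 2*b² + b = b + 2*b²)
y(J) = -28*J/9 (y(J) = 4*(-8*J + J)/9 = 4*(-7*J)/9 = -28*J/9)
(-132 + y(o(3)))*(-146) = (-132 - 28*(1 + 2*3)/3)*(-146) = (-132 - 28*(1 + 6)/3)*(-146) = (-132 - 28*7/3)*(-146) = (-132 - 28/9*21)*(-146) = (-132 - 196/3)*(-146) = -592/3*(-146) = 86432/3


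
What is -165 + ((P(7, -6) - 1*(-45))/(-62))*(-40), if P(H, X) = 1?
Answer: -4195/31 ≈ -135.32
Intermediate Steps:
-165 + ((P(7, -6) - 1*(-45))/(-62))*(-40) = -165 + ((1 - 1*(-45))/(-62))*(-40) = -165 + ((1 + 45)*(-1/62))*(-40) = -165 + (46*(-1/62))*(-40) = -165 - 23/31*(-40) = -165 + 920/31 = -4195/31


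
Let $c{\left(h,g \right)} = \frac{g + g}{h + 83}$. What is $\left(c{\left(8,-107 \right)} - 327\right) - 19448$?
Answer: $- \frac{1799739}{91} \approx -19777.0$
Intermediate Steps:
$c{\left(h,g \right)} = \frac{2 g}{83 + h}$
$\left(c{\left(8,-107 \right)} - 327\right) - 19448 = \left(2 \left(-107\right) \frac{1}{83 + 8} - 327\right) - 19448 = \left(2 \left(-107\right) \frac{1}{91} - 327\right) - 19448 = \left(- \frac{214}{91} - 327\right) - 19448 = - \frac{29971}{91} - 19448 = - \frac{1799739}{91}$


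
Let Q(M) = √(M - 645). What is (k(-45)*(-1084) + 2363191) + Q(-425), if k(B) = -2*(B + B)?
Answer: 2168071 + I*√1070 ≈ 2.1681e+6 + 32.711*I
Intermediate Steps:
Q(M) = √(-645 + M)
k(B) = -4*B
(k(-45)*(-1084) + 2363191) + Q(-425) = (-4*(-45)*(-1084) + 2363191) + √(-645 - 425) = (180*(-1084) + 2363191) + √(-1070) = (-195120 + 2363191) + I*√1070 = 2168071 + I*√1070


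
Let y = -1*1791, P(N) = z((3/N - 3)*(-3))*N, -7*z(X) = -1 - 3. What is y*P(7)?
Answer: -7164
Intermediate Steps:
z(X) = 4/7 (z(X) = -(-1 - 3)/7 = -1/7*(-4) = 4/7)
P(N) = 4*N/7
y = -1791
y*P(7) = -7164*7/7 = -1791*4 = -7164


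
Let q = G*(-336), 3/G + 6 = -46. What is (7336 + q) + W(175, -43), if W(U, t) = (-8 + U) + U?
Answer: 100066/13 ≈ 7697.4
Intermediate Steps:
G = -3/52 (G = 3/(-6 - 46) = 3/(-52) = 3*(-1/52) = -3/52 ≈ -0.057692)
q = 252/13 (q = -3/52*(-336) = 252/13 ≈ 19.385)
W(U, t) = -8 + 2*U
(7336 + q) + W(175, -43) = (7336 + 252/13) + (-8 + 2*175) = 95620/13 + (-8 + 350) = 95620/13 + 342 = 100066/13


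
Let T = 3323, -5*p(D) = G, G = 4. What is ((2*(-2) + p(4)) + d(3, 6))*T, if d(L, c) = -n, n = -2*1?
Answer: -46522/5 ≈ -9304.4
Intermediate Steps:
p(D) = -⅘ (p(D) = -⅕*4 = -⅘)
n = -2
d(L, c) = 2 (d(L, c) = -1*(-2) = 2)
((2*(-2) + p(4)) + d(3, 6))*T = ((2*(-2) - ⅘) + 2)*3323 = ((-4 - ⅘) + 2)*3323 = (-24/5 + 2)*3323 = -14/5*3323 = -46522/5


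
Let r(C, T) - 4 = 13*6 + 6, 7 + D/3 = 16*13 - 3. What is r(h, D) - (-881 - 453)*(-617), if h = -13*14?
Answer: -822990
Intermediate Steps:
D = 594 (D = -21 + 3*(16*13 - 3) = -21 + 3*(208 - 3) = -21 + 3*205 = -21 + 615 = 594)
h = -182
r(C, T) = 88 (r(C, T) = 4 + (13*6 + 6) = 4 + (78 + 6) = 4 + 84 = 88)
r(h, D) - (-881 - 453)*(-617) = 88 - (-881 - 453)*(-617) = 88 - (-1334)*(-617) = 88 - 1*823078 = 88 - 823078 = -822990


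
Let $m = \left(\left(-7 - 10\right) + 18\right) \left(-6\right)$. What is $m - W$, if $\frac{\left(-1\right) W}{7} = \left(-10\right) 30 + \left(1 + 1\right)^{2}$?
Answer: $-2078$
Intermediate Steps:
$W = 2072$ ($W = - 7 \left(\left(-10\right) 30 + \left(1 + 1\right)^{2}\right) = - 7 \left(-300 + 2^{2}\right) = - 7 \left(-300 + 4\right) = \left(-7\right) \left(-296\right) = 2072$)
$m = -6$ ($m = \left(-17 + 18\right) \left(-6\right) = 1 \left(-6\right) = -6$)
$m - W = -6 - 2072 = -2078$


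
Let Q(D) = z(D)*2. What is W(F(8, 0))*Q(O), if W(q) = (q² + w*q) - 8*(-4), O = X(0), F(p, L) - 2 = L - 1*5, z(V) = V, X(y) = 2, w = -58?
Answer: 860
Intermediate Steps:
F(p, L) = -3 + L (F(p, L) = 2 + (L - 1*5) = 2 + (L - 5) = 2 + (-5 + L) = -3 + L)
O = 2
W(q) = 32 + q² - 58*q (W(q) = (q² - 58*q) - 8*(-4) = (q² - 58*q) + 32 = 32 + q² - 58*q)
Q(D) = 2*D (Q(D) = D*2 = 2*D)
W(F(8, 0))*Q(O) = (32 + (-3 + 0)² - 58*(-3 + 0))*(2*2) = (32 + (-3)² - 58*(-3))*4 = (32 + 9 + 174)*4 = 215*4 = 860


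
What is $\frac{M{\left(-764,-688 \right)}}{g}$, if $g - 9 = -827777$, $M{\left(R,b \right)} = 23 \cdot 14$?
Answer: $- \frac{161}{413884} \approx -0.000389$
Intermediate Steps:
$M{\left(R,b \right)} = 322$
$g = -827768$ ($g = 9 - 827777 = -827768$)
$\frac{M{\left(-764,-688 \right)}}{g} = \frac{322}{-827768} = 322 \left(- \frac{1}{827768}\right) = - \frac{161}{413884}$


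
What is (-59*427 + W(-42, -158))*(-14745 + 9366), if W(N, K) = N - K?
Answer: 134889183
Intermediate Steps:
(-59*427 + W(-42, -158))*(-14745 + 9366) = (-59*427 + (-42 - 1*(-158)))*(-14745 + 9366) = (-25193 + (-42 + 158))*(-5379) = (-25193 + 116)*(-5379) = -25077*(-5379) = 134889183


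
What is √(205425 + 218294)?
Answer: √423719 ≈ 650.94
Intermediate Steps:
√(205425 + 218294) = √423719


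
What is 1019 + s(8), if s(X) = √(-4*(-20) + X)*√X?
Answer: 1019 + 8*√11 ≈ 1045.5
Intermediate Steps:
s(X) = √X*√(80 + X) (s(X) = √(80 + X)*√X = √X*√(80 + X))
1019 + s(8) = 1019 + √8*√(80 + 8) = 1019 + (2*√2)*√88 = 1019 + (2*√2)*(2*√22) = 1019 + 8*√11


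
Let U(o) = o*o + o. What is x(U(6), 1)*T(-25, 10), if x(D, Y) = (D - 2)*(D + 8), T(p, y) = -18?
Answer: -36000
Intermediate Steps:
U(o) = o + o² (U(o) = o² + o = o + o²)
x(D, Y) = (-2 + D)*(8 + D)
x(U(6), 1)*T(-25, 10) = (-16 + (6*(1 + 6))² + 6*(6*(1 + 6)))*(-18) = (-16 + (6*7)² + 6*(6*7))*(-18) = (-16 + 42² + 6*42)*(-18) = (-16 + 1764 + 252)*(-18) = 2000*(-18) = -36000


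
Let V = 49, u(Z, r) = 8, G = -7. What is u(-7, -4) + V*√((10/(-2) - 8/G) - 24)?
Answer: 8 + 7*I*√1365 ≈ 8.0 + 258.62*I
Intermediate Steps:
u(-7, -4) + V*√((10/(-2) - 8/G) - 24) = 8 + 49*√((10/(-2) - 8/(-7)) - 24) = 8 + 49*√((10*(-½) - 8*(-⅐)) - 24) = 8 + 49*√((-5 + 8/7) - 24) = 8 + 49*√(-27/7 - 24) = 8 + 49*√(-195/7) = 8 + 49*(I*√1365/7) = 8 + 7*I*√1365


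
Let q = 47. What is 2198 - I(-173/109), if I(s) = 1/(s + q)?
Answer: 10879991/4950 ≈ 2198.0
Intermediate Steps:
I(s) = 1/(47 + s) (I(s) = 1/(s + 47) = 1/(47 + s))
2198 - I(-173/109) = 2198 - 1/(47 - 173/109) = 2198 - 1/4950/109 = 2198 - 1*109/4950 = 2198 - 109/4950 = 10879991/4950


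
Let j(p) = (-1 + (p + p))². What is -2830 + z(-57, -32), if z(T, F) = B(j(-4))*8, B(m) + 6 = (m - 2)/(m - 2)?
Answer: -2870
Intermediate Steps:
j(p) = (-1 + 2*p)²
B(m) = -5 (B(m) = -6 + (m - 2)/(m - 2) = -6 + (-2 + m)/(-2 + m) = -6 + 1 = -5)
z(T, F) = -40 (z(T, F) = -5*8 = -40)
-2830 + z(-57, -32) = -2830 - 40 = -2870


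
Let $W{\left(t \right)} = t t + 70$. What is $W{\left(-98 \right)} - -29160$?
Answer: $38834$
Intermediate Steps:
$W{\left(t \right)} = 70 + t^{2}$ ($W{\left(t \right)} = t^{2} + 70 = 70 + t^{2}$)
$W{\left(-98 \right)} - -29160 = \left(70 + \left(-98\right)^{2}\right) - -29160 = \left(70 + 9604\right) + 29160 = 9674 + 29160 = 38834$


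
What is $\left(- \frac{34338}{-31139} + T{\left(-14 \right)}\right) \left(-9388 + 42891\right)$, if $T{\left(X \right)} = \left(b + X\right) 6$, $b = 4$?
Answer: $- \frac{61444569006}{31139} \approx -1.9732 \cdot 10^{6}$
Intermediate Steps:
$T{\left(X \right)} = 24 + 6 X$ ($T{\left(X \right)} = \left(4 + X\right) 6 = 24 + 6 X$)
$\left(- \frac{34338}{-31139} + T{\left(-14 \right)}\right) \left(-9388 + 42891\right) = \left(- \frac{34338}{-31139} + \left(24 + 6 \left(-14\right)\right)\right) \left(-9388 + 42891\right) = \left(\left(-34338\right) \left(- \frac{1}{31139}\right) + \left(24 - 84\right)\right) 33503 = \left(\frac{34338}{31139} - 60\right) 33503 = \left(- \frac{1834002}{31139}\right) 33503 = - \frac{61444569006}{31139}$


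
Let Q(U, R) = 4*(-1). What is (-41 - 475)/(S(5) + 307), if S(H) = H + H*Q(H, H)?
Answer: -129/73 ≈ -1.7671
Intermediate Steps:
Q(U, R) = -4
S(H) = -3*H (S(H) = H + H*(-4) = H - 4*H = -3*H)
(-41 - 475)/(S(5) + 307) = (-41 - 475)/(-3*5 + 307) = -516/(-15 + 307) = -516/292 = -516*1/292 = -129/73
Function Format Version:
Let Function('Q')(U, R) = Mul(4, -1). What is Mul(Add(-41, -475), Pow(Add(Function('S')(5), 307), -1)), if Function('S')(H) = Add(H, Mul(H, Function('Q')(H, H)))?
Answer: Rational(-129, 73) ≈ -1.7671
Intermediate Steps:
Function('Q')(U, R) = -4
Function('S')(H) = Mul(-3, H) (Function('S')(H) = Add(H, Mul(H, -4)) = Add(H, Mul(-4, H)) = Mul(-3, H))
Mul(Add(-41, -475), Pow(Add(Function('S')(5), 307), -1)) = Mul(Add(-41, -475), Pow(Add(Mul(-3, 5), 307), -1)) = Mul(-516, Pow(Add(-15, 307), -1)) = Mul(-516, Pow(292, -1)) = Mul(-516, Rational(1, 292)) = Rational(-129, 73)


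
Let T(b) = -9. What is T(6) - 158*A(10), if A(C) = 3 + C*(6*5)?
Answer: -47883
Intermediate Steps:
A(C) = 3 + 30*C (A(C) = 3 + C*30 = 3 + 30*C)
T(6) - 158*A(10) = -9 - 158*(3 + 30*10) = -9 - 158*(3 + 300) = -9 - 158*303 = -9 - 47874 = -47883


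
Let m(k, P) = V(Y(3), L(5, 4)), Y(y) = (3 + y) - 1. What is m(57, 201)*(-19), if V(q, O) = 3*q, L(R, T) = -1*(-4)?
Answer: -285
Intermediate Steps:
L(R, T) = 4
Y(y) = 2 + y
m(k, P) = 15 (m(k, P) = 3*(2 + 3) = 3*5 = 15)
m(57, 201)*(-19) = 15*(-19) = -285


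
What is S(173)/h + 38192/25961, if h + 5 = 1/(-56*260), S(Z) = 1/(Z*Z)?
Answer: 83214686246608/56565413769969 ≈ 1.4711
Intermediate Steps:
S(Z) = Z**(-2) (S(Z) = 1/(Z**2) = Z**(-2))
h = -72801/14560 (h = -5 + 1/(-56*260) = -5 + 1/(-14560) = -5 - 1/14560 = -72801/14560 ≈ -5.0001)
S(173)/h + 38192/25961 = 1/(173**2*(-72801/14560)) + 38192/25961 = (1/29929)*(-14560/72801) + 38192*(1/25961) = -14560/2178861129 + 38192/25961 = 83214686246608/56565413769969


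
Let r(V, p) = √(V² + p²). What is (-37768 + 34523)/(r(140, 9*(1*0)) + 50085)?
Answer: -649/10045 ≈ -0.064609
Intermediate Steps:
(-37768 + 34523)/(r(140, 9*(1*0)) + 50085) = (-37768 + 34523)/(√(140² + (9*(1*0))²) + 50085) = -3245/(√(19600 + (9*0)²) + 50085) = -3245/(√(19600 + 0²) + 50085) = -3245/(√(19600 + 0) + 50085) = -3245/(√19600 + 50085) = -3245/(140 + 50085) = -3245/50225 = -3245*1/50225 = -649/10045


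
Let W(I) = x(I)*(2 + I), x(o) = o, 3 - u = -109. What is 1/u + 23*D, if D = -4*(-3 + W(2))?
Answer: -51519/112 ≈ -459.99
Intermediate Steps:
u = 112 (u = 3 - 1*(-109) = 3 + 109 = 112)
W(I) = I*(2 + I)
D = -20 (D = -4*(-3 + 2*(2 + 2)) = -4*(-3 + 2*4) = -4*(-3 + 8) = -4*5 = -20)
1/u + 23*D = 1/112 + 23*(-20) = 1/112 - 460 = -51519/112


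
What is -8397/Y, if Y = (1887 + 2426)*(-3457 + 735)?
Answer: 8397/11739986 ≈ 0.00071525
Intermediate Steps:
Y = -11739986 (Y = 4313*(-2722) = -11739986)
-8397/Y = -8397/(-11739986) = -8397*(-1/11739986) = 8397/11739986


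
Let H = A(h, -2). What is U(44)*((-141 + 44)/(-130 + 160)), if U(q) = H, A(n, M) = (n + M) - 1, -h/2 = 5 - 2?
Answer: 291/10 ≈ 29.100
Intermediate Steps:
h = -6 (h = -2*(5 - 2) = -2*3 = -6)
A(n, M) = -1 + M + n (A(n, M) = (M + n) - 1 = -1 + M + n)
H = -9 (H = -1 - 2 - 6 = -9)
U(q) = -9
U(44)*((-141 + 44)/(-130 + 160)) = -9*(-141 + 44)/(-130 + 160) = -(-873)/30 = -9*(-97/30) = 291/10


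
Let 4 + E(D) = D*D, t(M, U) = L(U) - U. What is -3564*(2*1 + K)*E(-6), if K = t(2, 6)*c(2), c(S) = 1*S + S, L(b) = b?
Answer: -228096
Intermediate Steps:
t(M, U) = 0 (t(M, U) = U - U = 0)
c(S) = 2*S (c(S) = S + S = 2*S)
E(D) = -4 + D² (E(D) = -4 + D*D = -4 + D²)
K = 0 (K = 0*(2*2) = 0*4 = 0)
-3564*(2*1 + K)*E(-6) = -3564*(2*1 + 0)*(-4 + (-6)²) = -3564*(2 + 0)*(-4 + 36) = -7128*32 = -3564*64 = -228096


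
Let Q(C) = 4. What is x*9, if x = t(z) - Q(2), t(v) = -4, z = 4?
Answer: -72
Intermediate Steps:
x = -8 (x = -4 - 1*4 = -4 - 4 = -8)
x*9 = -8*9 = -72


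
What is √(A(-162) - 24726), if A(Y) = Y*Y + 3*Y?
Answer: 2*√258 ≈ 32.125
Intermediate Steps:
A(Y) = Y² + 3*Y
√(A(-162) - 24726) = √(-162*(3 - 162) - 24726) = √(-162*(-159) - 24726) = √(25758 - 24726) = √1032 = 2*√258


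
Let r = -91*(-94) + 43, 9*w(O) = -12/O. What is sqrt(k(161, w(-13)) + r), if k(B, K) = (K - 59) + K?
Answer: sqrt(12986610)/39 ≈ 92.402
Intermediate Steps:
w(O) = -4/(3*O) (w(O) = (-12/O)/9 = -4/(3*O))
r = 8597 (r = 8554 + 43 = 8597)
k(B, K) = -59 + 2*K (k(B, K) = (-59 + K) + K = -59 + 2*K)
sqrt(k(161, w(-13)) + r) = sqrt((-59 + 2*(-4/3/(-13))) + 8597) = sqrt((-59 + 2*(-4/3*(-1/13))) + 8597) = sqrt((-59 + 2*(4/39)) + 8597) = sqrt((-59 + 8/39) + 8597) = sqrt(-2293/39 + 8597) = sqrt(332990/39) = sqrt(12986610)/39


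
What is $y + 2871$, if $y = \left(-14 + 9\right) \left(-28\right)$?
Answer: $3011$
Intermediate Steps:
$y = 140$ ($y = \left(-5\right) \left(-28\right) = 140$)
$y + 2871 = 140 + 2871 = 3011$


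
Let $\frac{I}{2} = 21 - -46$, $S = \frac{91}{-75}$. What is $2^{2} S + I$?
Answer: $\frac{9686}{75} \approx 129.15$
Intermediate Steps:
$S = - \frac{91}{75}$ ($S = 91 \left(- \frac{1}{75}\right) = - \frac{91}{75} \approx -1.2133$)
$I = 134$ ($I = 2 \left(21 - -46\right) = 2 \left(21 + 46\right) = 2 \cdot 67 = 134$)
$2^{2} S + I = 2^{2} \left(- \frac{91}{75}\right) + 134 = 4 \left(- \frac{91}{75}\right) + 134 = - \frac{364}{75} + 134 = \frac{9686}{75}$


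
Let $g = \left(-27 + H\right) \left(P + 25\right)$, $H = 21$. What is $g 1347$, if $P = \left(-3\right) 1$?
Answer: $-177804$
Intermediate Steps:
$P = -3$
$g = -132$ ($g = \left(-27 + 21\right) \left(-3 + 25\right) = \left(-6\right) 22 = -132$)
$g 1347 = \left(-132\right) 1347 = -177804$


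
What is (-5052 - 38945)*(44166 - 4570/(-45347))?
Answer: -88117199167484/45347 ≈ -1.9432e+9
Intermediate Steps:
(-5052 - 38945)*(44166 - 4570/(-45347)) = -43997*(44166 - 4570*(-1/45347)) = -43997*(44166 + 4570/45347) = -43997*2002800172/45347 = -88117199167484/45347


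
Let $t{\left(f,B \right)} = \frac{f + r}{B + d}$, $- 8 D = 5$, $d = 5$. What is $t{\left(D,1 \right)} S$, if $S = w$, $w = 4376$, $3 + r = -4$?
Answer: $- \frac{33367}{6} \approx -5561.2$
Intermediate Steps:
$r = -7$ ($r = -3 - 4 = -7$)
$D = - \frac{5}{8}$ ($D = \left(- \frac{1}{8}\right) 5 = - \frac{5}{8} \approx -0.625$)
$S = 4376$
$t{\left(f,B \right)} = \frac{-7 + f}{5 + B}$ ($t{\left(f,B \right)} = \frac{f - 7}{B + 5} = \frac{-7 + f}{5 + B}$)
$t{\left(D,1 \right)} S = \frac{-7 - \frac{5}{8}}{5 + 1} \cdot 4376 = \frac{1}{6} \left(- \frac{61}{8}\right) 4376 = \left(- \frac{61}{48}\right) 4376 = - \frac{33367}{6}$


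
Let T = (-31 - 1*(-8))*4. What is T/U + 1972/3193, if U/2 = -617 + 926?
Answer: 4490/9579 ≈ 0.46873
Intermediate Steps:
T = -92 (T = (-31 + 8)*4 = -23*4 = -92)
U = 618 (U = 2*(-617 + 926) = 2*309 = 618)
T/U + 1972/3193 = -92/618 + 1972/3193 = -92*1/618 + 1972*(1/3193) = -46/309 + 1972/3193 = 4490/9579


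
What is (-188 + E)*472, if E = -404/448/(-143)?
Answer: -177643513/2002 ≈ -88733.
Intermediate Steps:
E = 101/16016 (E = -404*1/448*(-1/143) = -101/112*(-1/143) = 101/16016 ≈ 0.0063062)
(-188 + E)*472 = (-188 + 101/16016)*472 = -3010907/16016*472 = -177643513/2002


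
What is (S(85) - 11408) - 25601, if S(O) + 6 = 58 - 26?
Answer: -36983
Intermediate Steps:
S(O) = 26 (S(O) = -6 + (58 - 26) = -6 + 32 = 26)
(S(85) - 11408) - 25601 = (26 - 11408) - 25601 = -11382 - 25601 = -36983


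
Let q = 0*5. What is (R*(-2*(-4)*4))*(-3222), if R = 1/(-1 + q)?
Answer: 103104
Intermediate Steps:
q = 0
R = -1 (R = 1/(-1 + 0) = 1/(-1) = -1)
(R*(-2*(-4)*4))*(-3222) = -(-2*(-4))*4*(-3222) = -8*4*(-3222) = -1*32*(-3222) = -32*(-3222) = 103104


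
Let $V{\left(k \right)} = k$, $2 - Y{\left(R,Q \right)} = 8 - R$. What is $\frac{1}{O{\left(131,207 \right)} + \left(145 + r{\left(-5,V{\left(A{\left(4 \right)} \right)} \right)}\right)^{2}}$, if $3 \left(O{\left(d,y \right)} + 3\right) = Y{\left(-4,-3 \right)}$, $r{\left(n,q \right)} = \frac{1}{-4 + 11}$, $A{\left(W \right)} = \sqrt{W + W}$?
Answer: $\frac{147}{3095837} \approx 4.7483 \cdot 10^{-5}$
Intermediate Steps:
$A{\left(W \right)} = \sqrt{2} \sqrt{W}$ ($A{\left(W \right)} = \sqrt{2 W} = \sqrt{2} \sqrt{W}$)
$Y{\left(R,Q \right)} = -6 + R$ ($Y{\left(R,Q \right)} = 2 - \left(8 - R\right) = 2 + \left(-8 + R\right) = -6 + R$)
$r{\left(n,q \right)} = \frac{1}{7}$
$O{\left(d,y \right)} = - \frac{19}{3}$ ($O{\left(d,y \right)} = -3 + \frac{-6 - 4}{3} = -3 + \frac{1}{3} \left(-10\right) = -3 - \frac{10}{3} = - \frac{19}{3}$)
$\frac{1}{O{\left(131,207 \right)} + \left(145 + r{\left(-5,V{\left(A{\left(4 \right)} \right)} \right)}\right)^{2}} = \frac{1}{- \frac{19}{3} + \left(145 + \frac{1}{7}\right)^{2}} = \frac{1}{- \frac{19}{3} + \left(\frac{1016}{7}\right)^{2}} = \frac{1}{- \frac{19}{3} + \frac{1032256}{49}} = \frac{1}{\frac{3095837}{147}} = \frac{147}{3095837}$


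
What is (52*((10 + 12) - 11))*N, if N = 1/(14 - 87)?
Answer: -572/73 ≈ -7.8356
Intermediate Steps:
N = -1/73 (N = 1/(-73) = -1/73 ≈ -0.013699)
(52*((10 + 12) - 11))*N = (52*((10 + 12) - 11))*(-1/73) = (52*(22 - 11))*(-1/73) = (52*11)*(-1/73) = 572*(-1/73) = -572/73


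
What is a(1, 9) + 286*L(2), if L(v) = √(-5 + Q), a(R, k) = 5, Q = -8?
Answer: 5 + 286*I*√13 ≈ 5.0 + 1031.2*I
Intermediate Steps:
L(v) = I*√13 (L(v) = √(-5 - 8) = √(-13) = I*√13)
a(1, 9) + 286*L(2) = 5 + 286*(I*√13) = 5 + 286*I*√13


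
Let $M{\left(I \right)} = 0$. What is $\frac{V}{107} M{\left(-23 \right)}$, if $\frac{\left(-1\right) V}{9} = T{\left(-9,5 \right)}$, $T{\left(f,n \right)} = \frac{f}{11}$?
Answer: $0$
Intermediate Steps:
$T{\left(f,n \right)} = \frac{f}{11}$ ($T{\left(f,n \right)} = f \frac{1}{11} = \frac{f}{11}$)
$V = \frac{81}{11}$ ($V = - 9 \cdot \frac{1}{11} \left(-9\right) = \left(-9\right) \left(- \frac{9}{11}\right) = \frac{81}{11} \approx 7.3636$)
$\frac{V}{107} M{\left(-23 \right)} = \frac{81}{11 \cdot 107} \cdot 0 = \frac{81}{11} \cdot \frac{1}{107} \cdot 0 = \frac{81}{1177} \cdot 0 = 0$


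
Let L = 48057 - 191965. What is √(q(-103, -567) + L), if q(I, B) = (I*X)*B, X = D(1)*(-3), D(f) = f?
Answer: I*√319111 ≈ 564.9*I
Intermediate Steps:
L = -143908
X = -3 (X = 1*(-3) = -3)
q(I, B) = -3*B*I (q(I, B) = (I*(-3))*B = (-3*I)*B = -3*B*I)
√(q(-103, -567) + L) = √(-3*(-567)*(-103) - 143908) = √(-175203 - 143908) = √(-319111) = I*√319111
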